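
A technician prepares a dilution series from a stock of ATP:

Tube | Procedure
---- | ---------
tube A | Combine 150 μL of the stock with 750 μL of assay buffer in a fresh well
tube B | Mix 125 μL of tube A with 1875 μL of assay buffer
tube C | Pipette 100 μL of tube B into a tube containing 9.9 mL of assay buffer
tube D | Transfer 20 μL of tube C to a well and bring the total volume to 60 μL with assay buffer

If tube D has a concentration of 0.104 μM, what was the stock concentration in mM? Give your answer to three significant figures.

3.00 mM

Step 1: 150 μL + 750 μL = 900 μL total → factor 900/150 = 6
Step 2: 125 μL + 1875 μL = 2000 μL total → factor 2000/125 = 16
Step 3: 100 μL + 9.9 mL = 10000 μL total → factor 10000/100 = 100
Step 4: 20 μL brought to 60 μL → factor 60/20 = 3
Overall dilution factor = 6 × 16 × 100 × 3 = 28800
Stock = 0.104 μM × 28800 = 2995 μM = 3.00 mM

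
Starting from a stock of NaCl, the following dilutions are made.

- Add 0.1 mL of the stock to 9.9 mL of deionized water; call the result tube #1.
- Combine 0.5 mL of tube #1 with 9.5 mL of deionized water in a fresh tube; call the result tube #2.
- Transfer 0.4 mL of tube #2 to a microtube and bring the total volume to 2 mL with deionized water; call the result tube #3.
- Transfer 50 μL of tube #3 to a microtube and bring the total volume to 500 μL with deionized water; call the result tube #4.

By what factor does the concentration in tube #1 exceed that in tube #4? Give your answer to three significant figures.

1.00 × 10^3

Step 1: 0.1 mL + 9.9 mL = 10 mL total → factor 10/0.1 = 100
Step 2: 0.5 mL + 9.5 mL = 10 mL total → factor 10/0.5 = 20
Step 3: 0.4 mL brought to 2 mL → factor 2/0.4 = 5
Step 4: 50 μL brought to 500 μL → factor 500/50 = 10
Dilution factor to tube #1 = 100; to tube #4 = 1 × 10^5
[tube #1]/[tube #4] = (factor to tube #4)/(factor to tube #1) = 1 × 10^5/100 = 1.00 × 10^3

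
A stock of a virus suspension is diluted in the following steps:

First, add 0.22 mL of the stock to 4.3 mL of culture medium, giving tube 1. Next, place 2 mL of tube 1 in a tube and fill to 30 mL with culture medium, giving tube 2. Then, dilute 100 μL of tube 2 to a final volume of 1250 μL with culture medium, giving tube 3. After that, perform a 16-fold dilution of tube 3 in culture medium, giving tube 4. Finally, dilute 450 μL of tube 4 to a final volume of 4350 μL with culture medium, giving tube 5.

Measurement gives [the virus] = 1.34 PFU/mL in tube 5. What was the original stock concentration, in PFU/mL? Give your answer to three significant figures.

Step 1: 0.22 mL + 4.3 mL = 4.52 mL total → factor 4.52/0.22 = 20.545
Step 2: 2 mL brought to 30 mL → factor 30/2 = 15
Step 3: 100 μL brought to 1250 μL → factor 1250/100 = 12.5
Step 4: 16-fold → factor 16
Step 5: 450 μL brought to 4350 μL → factor 4350/450 = 9.6667
Overall dilution factor = 20.545 × 15 × 12.5 × 16 × 9.6667 = 5.9582 × 10^5
Stock = 1.34 PFU/mL × 5.9582 × 10^5 = 7.98 × 10^5 PFU/mL

7.98 × 10^5 PFU/mL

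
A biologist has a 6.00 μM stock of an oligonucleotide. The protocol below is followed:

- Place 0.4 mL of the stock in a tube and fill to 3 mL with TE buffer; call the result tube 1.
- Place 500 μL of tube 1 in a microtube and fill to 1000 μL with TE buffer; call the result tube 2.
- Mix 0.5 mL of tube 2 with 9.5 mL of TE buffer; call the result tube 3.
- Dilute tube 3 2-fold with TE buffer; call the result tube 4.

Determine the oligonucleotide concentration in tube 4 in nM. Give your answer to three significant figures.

10.0 nM

Step 1: 0.4 mL brought to 3 mL → factor 3/0.4 = 7.5
Step 2: 500 μL brought to 1000 μL → factor 1000/500 = 2
Step 3: 0.5 mL + 9.5 mL = 10 mL total → factor 10/0.5 = 20
Step 4: 2-fold → factor 2
Overall dilution factor = 7.5 × 2 × 20 × 2 = 600
Final = 6.00 μM / 600 = 0.01000 μM = 10.0 nM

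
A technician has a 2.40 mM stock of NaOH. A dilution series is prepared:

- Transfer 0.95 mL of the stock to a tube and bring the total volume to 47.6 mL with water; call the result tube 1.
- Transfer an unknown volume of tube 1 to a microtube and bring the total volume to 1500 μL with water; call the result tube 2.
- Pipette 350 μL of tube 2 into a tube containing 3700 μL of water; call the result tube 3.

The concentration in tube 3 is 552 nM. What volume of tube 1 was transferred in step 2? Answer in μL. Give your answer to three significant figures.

Step 1: 0.95 mL brought to 47.6 mL → factor 47.6/0.95 = 50.105
Step 2: v brought to 1500 μL → factor = 1500 μL/v
Step 3: 350 μL + 3700 μL = 4050 μL total → factor 4050/350 = 11.571
Product of known-step factors = 579.79
Overall factor = 2.40 mM / (552 nM) = 4347.8
Step-2 factor = 4347.8 / 579.79 = 7.499
v = 1500 μL / 7.499 = 200 μL

200 μL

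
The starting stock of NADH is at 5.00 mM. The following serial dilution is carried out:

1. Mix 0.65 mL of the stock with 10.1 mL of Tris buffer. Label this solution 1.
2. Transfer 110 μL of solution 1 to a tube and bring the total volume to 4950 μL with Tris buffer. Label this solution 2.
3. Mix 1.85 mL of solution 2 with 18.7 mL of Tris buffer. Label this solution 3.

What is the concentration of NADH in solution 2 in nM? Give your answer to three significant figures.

Step 1: 0.65 mL + 10.1 mL = 10.75 mL total → factor 10.75/0.65 = 16.538
Step 2: 110 μL brought to 4950 μL → factor 4950/110 = 45
Dilution factor through solution 2 = 16.538 × 45 = 744.23
[solution 2] = 5.00 mM / 744.23 = 0.006718 mM = 6.72 × 10^3 nM

6.72 × 10^3 nM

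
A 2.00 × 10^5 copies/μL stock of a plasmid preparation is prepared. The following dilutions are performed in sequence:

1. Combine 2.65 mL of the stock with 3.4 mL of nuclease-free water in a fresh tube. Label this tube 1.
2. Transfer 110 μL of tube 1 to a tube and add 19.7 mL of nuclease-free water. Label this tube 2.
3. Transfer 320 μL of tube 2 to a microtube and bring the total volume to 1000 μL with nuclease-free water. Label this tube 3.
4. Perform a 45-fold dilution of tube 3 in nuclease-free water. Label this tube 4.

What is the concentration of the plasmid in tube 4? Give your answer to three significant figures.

3.46 copies/μL

Step 1: 2.65 mL + 3.4 mL = 6.05 mL total → factor 6.05/2.65 = 2.283
Step 2: 110 μL + 19.7 mL = 19810 μL total → factor 19810/110 = 180.09
Step 3: 320 μL brought to 1000 μL → factor 1000/320 = 3.125
Step 4: 45-fold → factor 45
Dilution factor through tube 4 = 2.283 × 180.09 × 3.125 × 45 = 57818
[tube 4] = 2.00 × 10^5 copies/μL / 57818 = 3.46 copies/μL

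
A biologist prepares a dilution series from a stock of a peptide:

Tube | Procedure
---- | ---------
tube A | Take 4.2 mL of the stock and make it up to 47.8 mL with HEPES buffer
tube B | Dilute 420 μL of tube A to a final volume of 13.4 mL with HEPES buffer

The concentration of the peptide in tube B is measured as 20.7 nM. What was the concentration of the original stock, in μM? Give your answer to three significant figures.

Step 1: 4.2 mL brought to 47.8 mL → factor 47.8/4.2 = 11.381
Step 2: 420 μL brought to 13.4 mL → factor 13400/420 = 31.905
Overall dilution factor = 11.381 × 31.905 = 363.11
Stock = 20.7 nM × 363.11 = 7516 nM = 7.52 μM

7.52 μM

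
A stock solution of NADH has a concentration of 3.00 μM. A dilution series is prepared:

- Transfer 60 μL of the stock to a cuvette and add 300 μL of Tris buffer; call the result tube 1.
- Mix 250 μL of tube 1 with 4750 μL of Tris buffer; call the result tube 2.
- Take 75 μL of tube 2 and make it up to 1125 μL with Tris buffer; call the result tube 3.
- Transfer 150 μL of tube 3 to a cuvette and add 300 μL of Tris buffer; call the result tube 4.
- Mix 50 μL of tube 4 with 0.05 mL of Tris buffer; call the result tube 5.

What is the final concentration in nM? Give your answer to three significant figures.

0.278 nM

Step 1: 60 μL + 300 μL = 360 μL total → factor 360/60 = 6
Step 2: 250 μL + 4750 μL = 5000 μL total → factor 5000/250 = 20
Step 3: 75 μL brought to 1125 μL → factor 1125/75 = 15
Step 4: 150 μL + 300 μL = 450 μL total → factor 450/150 = 3
Step 5: 50 μL + 0.05 mL = 100 μL total → factor 100/50 = 2
Overall dilution factor = 6 × 20 × 15 × 3 × 2 = 10800
Final = 3.00 μM / 10800 = 0.0002778 μM = 0.278 nM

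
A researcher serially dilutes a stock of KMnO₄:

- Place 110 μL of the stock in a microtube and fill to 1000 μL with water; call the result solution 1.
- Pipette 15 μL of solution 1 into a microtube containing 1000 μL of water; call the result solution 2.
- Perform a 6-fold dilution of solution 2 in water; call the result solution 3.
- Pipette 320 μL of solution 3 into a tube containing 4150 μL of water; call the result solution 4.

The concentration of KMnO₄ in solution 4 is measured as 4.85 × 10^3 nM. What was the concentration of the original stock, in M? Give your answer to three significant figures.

0.250 M

Step 1: 110 μL brought to 1000 μL → factor 1000/110 = 9.0909
Step 2: 15 μL + 1000 μL = 1015 μL total → factor 1015/15 = 67.667
Step 3: 6-fold → factor 6
Step 4: 320 μL + 4150 μL = 4470 μL total → factor 4470/320 = 13.969
Overall dilution factor = 9.0909 × 67.667 × 6 × 13.969 = 51557
Stock = 4.85 × 10^3 nM × 51557 = 2.501 × 10^8 nM = 0.250 M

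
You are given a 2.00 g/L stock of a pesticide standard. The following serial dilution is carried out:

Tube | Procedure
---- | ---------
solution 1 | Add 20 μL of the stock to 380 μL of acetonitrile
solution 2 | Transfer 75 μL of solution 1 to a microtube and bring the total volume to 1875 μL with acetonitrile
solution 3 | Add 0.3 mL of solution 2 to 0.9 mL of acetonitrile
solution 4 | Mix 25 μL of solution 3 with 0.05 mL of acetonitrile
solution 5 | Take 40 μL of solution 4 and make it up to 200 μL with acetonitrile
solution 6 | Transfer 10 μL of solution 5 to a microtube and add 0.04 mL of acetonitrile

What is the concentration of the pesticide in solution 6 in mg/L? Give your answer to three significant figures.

Step 1: 20 μL + 380 μL = 400 μL total → factor 400/20 = 20
Step 2: 75 μL brought to 1875 μL → factor 1875/75 = 25
Step 3: 0.3 mL + 0.9 mL = 1.2 mL total → factor 1.2/0.3 = 4
Step 4: 25 μL + 0.05 mL = 75 μL total → factor 75/25 = 3
Step 5: 40 μL brought to 200 μL → factor 200/40 = 5
Step 6: 10 μL + 0.04 mL = 50 μL total → factor 50/10 = 5
Overall dilution factor = 20 × 25 × 4 × 3 × 5 × 5 = 1.5 × 10^5
Final = 2.00 g/L / 1.5 × 10^5 = 1.333 × 10^-5 g/L = 0.0133 mg/L

0.0133 mg/L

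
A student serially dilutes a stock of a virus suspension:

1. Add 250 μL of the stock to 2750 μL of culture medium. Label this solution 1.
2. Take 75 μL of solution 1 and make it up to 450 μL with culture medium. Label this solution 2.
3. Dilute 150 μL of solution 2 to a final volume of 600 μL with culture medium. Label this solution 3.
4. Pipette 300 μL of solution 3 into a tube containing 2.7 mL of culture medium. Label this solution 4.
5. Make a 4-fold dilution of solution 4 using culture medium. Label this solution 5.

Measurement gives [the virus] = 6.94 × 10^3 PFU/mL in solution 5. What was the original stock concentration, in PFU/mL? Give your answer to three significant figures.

7.99 × 10^7 PFU/mL

Step 1: 250 μL + 2750 μL = 3000 μL total → factor 3000/250 = 12
Step 2: 75 μL brought to 450 μL → factor 450/75 = 6
Step 3: 150 μL brought to 600 μL → factor 600/150 = 4
Step 4: 300 μL + 2.7 mL = 3000 μL total → factor 3000/300 = 10
Step 5: 4-fold → factor 4
Overall dilution factor = 12 × 6 × 4 × 10 × 4 = 11520
Stock = 6.94 × 10^3 PFU/mL × 11520 = 7.99 × 10^7 PFU/mL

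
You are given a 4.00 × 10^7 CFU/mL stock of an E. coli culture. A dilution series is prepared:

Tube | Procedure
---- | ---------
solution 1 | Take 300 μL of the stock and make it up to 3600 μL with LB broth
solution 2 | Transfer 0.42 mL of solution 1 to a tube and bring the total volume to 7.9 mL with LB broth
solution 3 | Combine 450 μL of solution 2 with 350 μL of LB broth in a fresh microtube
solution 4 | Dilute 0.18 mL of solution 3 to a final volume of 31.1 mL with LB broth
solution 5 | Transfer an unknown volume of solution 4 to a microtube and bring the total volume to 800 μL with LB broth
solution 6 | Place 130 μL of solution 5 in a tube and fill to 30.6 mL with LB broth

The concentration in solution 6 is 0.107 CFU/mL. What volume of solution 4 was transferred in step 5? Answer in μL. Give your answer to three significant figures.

34.9 μL

Step 1: 300 μL brought to 3600 μL → factor 3600/300 = 12
Step 2: 0.42 mL brought to 7.9 mL → factor 7.9/0.42 = 18.81
Step 3: 450 μL + 350 μL = 800 μL total → factor 800/450 = 1.7778
Step 4: 0.18 mL brought to 31.1 mL → factor 31.1/0.18 = 172.78
Step 5: v brought to 800 μL → factor = 800 μL/v
Step 6: 130 μL brought to 30.6 mL → factor 30600/130 = 235.38
Product of known-step factors = 1.6319 × 10^7
Overall factor = 4.00 × 10^7 CFU/mL / (0.107 CFU/mL) = 3.7383 × 10^8
Step-5 factor = 3.7383 × 10^8 / 1.6319 × 10^7 = 22.907
v = 800 μL / 22.907 = 34.9 μL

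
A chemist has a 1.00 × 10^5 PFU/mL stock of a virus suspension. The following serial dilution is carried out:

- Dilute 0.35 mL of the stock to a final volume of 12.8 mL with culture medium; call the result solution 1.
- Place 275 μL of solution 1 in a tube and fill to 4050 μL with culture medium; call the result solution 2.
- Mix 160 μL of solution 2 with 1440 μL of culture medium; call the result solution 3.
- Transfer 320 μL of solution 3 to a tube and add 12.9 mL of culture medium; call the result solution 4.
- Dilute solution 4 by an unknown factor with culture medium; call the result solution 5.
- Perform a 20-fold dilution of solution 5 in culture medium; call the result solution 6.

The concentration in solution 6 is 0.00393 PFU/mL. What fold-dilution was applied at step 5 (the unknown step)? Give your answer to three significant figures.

Step 1: 0.35 mL brought to 12.8 mL → factor 12.8/0.35 = 36.571
Step 2: 275 μL brought to 4050 μL → factor 4050/275 = 14.727
Step 3: 160 μL + 1440 μL = 1600 μL total → factor 1600/160 = 10
Step 4: 320 μL + 12.9 mL = 13220 μL total → factor 13220/320 = 41.312
Step 5: unknown factor x
Step 6: 20-fold → factor 20
Product of known-step factors = 4.4502 × 10^6
Overall factor = 1.00 × 10^5 PFU/mL / (0.00393 PFU/mL) = 2.5445 × 10^7
x = 2.5445 × 10^7 / 4.4502 × 10^6 = 5.72

5.72-fold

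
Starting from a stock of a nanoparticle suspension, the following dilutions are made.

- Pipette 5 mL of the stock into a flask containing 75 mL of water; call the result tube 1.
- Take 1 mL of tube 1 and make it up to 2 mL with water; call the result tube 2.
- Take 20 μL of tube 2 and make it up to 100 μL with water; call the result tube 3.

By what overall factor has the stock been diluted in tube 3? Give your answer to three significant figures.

Step 1: 5 mL + 75 mL = 80 mL total → factor 80/5 = 16
Step 2: 1 mL brought to 2 mL → factor 2/1 = 2
Step 3: 20 μL brought to 100 μL → factor 100/20 = 5
Overall dilution factor = 16 × 2 × 5 = 160

160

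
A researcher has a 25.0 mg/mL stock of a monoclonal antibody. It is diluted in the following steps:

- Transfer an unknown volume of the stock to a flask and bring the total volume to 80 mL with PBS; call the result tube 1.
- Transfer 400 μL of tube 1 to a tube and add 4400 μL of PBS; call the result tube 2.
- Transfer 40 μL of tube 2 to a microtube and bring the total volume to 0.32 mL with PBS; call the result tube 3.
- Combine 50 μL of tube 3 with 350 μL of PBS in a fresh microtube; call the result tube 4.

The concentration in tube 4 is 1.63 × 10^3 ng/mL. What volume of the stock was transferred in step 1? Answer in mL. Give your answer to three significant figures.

Step 1: v brought to 80 mL → factor = 80 mL/v
Step 2: 400 μL + 4400 μL = 4800 μL total → factor 4800/400 = 12
Step 3: 40 μL brought to 0.32 mL → factor 320/40 = 8
Step 4: 50 μL + 350 μL = 400 μL total → factor 400/50 = 8
Product of known-step factors = 768
Overall factor = 25.0 mg/mL / (1.63 × 10^3 ng/mL) = 15337
Step-1 factor = 15337 / 768 = 19.971
v = 80 mL / 19.971 = 4.01 mL

4.01 mL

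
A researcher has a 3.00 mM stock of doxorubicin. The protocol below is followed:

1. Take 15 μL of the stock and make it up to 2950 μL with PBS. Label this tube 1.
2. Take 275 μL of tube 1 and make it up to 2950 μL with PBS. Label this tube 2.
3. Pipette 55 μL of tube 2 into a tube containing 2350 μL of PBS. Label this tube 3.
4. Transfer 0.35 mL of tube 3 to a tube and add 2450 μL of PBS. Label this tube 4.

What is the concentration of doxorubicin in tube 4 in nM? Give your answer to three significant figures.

Step 1: 15 μL brought to 2950 μL → factor 2950/15 = 196.67
Step 2: 275 μL brought to 2950 μL → factor 2950/275 = 10.727
Step 3: 55 μL + 2350 μL = 2405 μL total → factor 2405/55 = 43.727
Step 4: 0.35 mL + 2450 μL = 2.8 mL total → factor 2.8/0.35 = 8
Overall dilution factor = 196.67 × 10.727 × 43.727 × 8 = 7.3801 × 10^5
Final = 3.00 mM / 7.3801 × 10^5 = 4.065 × 10^-6 mM = 4.06 nM

4.06 nM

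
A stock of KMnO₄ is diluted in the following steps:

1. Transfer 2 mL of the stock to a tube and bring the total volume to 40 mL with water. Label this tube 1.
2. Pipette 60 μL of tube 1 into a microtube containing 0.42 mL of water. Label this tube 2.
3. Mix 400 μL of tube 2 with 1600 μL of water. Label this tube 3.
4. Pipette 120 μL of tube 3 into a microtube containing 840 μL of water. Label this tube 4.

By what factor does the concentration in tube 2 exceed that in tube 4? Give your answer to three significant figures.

40.0

Step 1: 2 mL brought to 40 mL → factor 40/2 = 20
Step 2: 60 μL + 0.42 mL = 480 μL total → factor 480/60 = 8
Step 3: 400 μL + 1600 μL = 2000 μL total → factor 2000/400 = 5
Step 4: 120 μL + 840 μL = 960 μL total → factor 960/120 = 8
Dilution factor to tube 2 = 160; to tube 4 = 6400
[tube 2]/[tube 4] = (factor to tube 4)/(factor to tube 2) = 6400/160 = 40.0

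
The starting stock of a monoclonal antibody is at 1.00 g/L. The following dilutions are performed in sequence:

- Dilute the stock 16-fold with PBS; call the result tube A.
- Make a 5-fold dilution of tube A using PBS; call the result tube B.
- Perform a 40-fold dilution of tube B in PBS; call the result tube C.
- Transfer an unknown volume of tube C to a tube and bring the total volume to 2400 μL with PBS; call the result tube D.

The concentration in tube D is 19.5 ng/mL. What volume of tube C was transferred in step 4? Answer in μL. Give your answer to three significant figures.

150 μL

Step 1: 16-fold → factor 16
Step 2: 5-fold → factor 5
Step 3: 40-fold → factor 40
Step 4: v brought to 2400 μL → factor = 2400 μL/v
Product of known-step factors = 3200
Overall factor = 1.00 g/L / (19.5 ng/mL) = 51282
Step-4 factor = 51282 / 3200 = 16.026
v = 2400 μL / 16.026 = 150 μL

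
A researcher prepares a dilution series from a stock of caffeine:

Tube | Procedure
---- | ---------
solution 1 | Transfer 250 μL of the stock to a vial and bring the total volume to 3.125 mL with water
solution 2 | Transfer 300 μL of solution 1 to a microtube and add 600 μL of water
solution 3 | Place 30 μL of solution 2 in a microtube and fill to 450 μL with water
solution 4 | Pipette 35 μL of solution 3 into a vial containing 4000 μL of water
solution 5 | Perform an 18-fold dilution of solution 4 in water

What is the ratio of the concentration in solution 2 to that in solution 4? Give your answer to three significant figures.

Step 1: 250 μL brought to 3.125 mL → factor 3125/250 = 12.5
Step 2: 300 μL + 600 μL = 900 μL total → factor 900/300 = 3
Step 3: 30 μL brought to 450 μL → factor 450/30 = 15
Step 4: 35 μL + 4000 μL = 4035 μL total → factor 4035/35 = 115.29
Dilution factor to solution 2 = 37.5; to solution 4 = 64848
[solution 2]/[solution 4] = (factor to solution 4)/(factor to solution 2) = 64848/37.5 = 1.73 × 10^3

1.73 × 10^3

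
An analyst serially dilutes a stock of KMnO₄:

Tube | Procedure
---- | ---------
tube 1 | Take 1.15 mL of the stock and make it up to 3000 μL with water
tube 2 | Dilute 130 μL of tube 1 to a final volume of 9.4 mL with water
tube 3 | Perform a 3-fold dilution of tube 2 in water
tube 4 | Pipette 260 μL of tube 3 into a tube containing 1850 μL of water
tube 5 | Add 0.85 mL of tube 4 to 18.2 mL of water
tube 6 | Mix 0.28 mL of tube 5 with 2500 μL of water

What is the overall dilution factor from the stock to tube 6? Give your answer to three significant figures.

Step 1: 1.15 mL brought to 3000 μL → factor 3/1.15 = 2.6087
Step 2: 130 μL brought to 9.4 mL → factor 9400/130 = 72.308
Step 3: 3-fold → factor 3
Step 4: 260 μL + 1850 μL = 2110 μL total → factor 2110/260 = 8.1154
Step 5: 0.85 mL + 18.2 mL = 19.05 mL total → factor 19.05/0.85 = 22.412
Step 6: 0.28 mL + 2500 μL = 2.78 mL total → factor 2.78/0.28 = 9.9286
Overall dilution factor = 2.6087 × 72.308 × 3 × 8.1154 × 22.412 × 9.9286 = 1.0219 × 10^6

1.02 × 10^6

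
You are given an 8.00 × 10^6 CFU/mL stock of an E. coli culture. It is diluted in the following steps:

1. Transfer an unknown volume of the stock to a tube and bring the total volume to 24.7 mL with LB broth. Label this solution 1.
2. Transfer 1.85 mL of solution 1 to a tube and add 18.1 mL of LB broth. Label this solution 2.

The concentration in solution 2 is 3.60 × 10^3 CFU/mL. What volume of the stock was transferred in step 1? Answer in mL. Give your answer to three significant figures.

0.120 mL

Step 1: v brought to 24.7 mL → factor = 24.7 mL/v
Step 2: 1.85 mL + 18.1 mL = 19.95 mL total → factor 19.95/1.85 = 10.784
Product of known-step factors = 10.784
Overall factor = 8.00 × 10^6 CFU/mL / (3.60 × 10^3 CFU/mL) = 2222.2
Step-1 factor = 2222.2 / 10.784 = 206.07
v = 24.7 mL / 206.07 = 0.120 mL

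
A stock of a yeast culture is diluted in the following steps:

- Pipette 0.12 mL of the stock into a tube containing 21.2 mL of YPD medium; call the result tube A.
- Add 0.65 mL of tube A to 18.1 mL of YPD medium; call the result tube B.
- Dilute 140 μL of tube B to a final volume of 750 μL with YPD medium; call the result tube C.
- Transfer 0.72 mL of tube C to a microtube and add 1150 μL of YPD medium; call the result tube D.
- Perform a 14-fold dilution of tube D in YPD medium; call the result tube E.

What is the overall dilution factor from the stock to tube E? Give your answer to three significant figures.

Step 1: 0.12 mL + 21.2 mL = 21.32 mL total → factor 21.32/0.12 = 177.67
Step 2: 0.65 mL + 18.1 mL = 18.75 mL total → factor 18.75/0.65 = 28.846
Step 3: 140 μL brought to 750 μL → factor 750/140 = 5.3571
Step 4: 0.72 mL + 1150 μL = 1.87 mL total → factor 1.87/0.72 = 2.5972
Step 5: 14-fold → factor 14
Overall dilution factor = 177.67 × 28.846 × 5.3571 × 2.5972 × 14 = 9.9831 × 10^5

9.98 × 10^5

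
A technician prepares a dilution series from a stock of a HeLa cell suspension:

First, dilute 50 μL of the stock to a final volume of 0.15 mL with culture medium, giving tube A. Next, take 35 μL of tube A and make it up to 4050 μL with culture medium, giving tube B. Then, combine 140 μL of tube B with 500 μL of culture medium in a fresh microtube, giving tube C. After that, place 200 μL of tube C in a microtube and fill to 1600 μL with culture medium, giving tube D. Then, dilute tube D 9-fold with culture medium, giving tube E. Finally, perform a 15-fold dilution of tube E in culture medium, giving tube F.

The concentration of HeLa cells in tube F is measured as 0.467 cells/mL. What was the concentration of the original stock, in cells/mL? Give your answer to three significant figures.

Step 1: 50 μL brought to 0.15 mL → factor 150/50 = 3
Step 2: 35 μL brought to 4050 μL → factor 4050/35 = 115.71
Step 3: 140 μL + 500 μL = 640 μL total → factor 640/140 = 4.5714
Step 4: 200 μL brought to 1600 μL → factor 1600/200 = 8
Step 5: 9-fold → factor 9
Step 6: 15-fold → factor 15
Overall dilution factor = 3 × 115.71 × 4.5714 × 8 × 9 × 15 = 1.7139 × 10^6
Stock = 0.467 cells/mL × 1.7139 × 10^6 = 8.00 × 10^5 cells/mL

8.00 × 10^5 cells/mL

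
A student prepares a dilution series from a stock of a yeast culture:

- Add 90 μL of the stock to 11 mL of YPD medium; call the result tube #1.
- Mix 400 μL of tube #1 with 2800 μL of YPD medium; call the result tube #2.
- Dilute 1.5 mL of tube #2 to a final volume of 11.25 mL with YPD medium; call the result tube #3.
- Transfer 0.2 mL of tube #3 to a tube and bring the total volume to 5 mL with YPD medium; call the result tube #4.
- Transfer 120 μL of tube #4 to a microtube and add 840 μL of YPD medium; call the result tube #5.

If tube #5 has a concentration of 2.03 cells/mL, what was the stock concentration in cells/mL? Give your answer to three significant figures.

Step 1: 90 μL + 11 mL = 11090 μL total → factor 11090/90 = 123.22
Step 2: 400 μL + 2800 μL = 3200 μL total → factor 3200/400 = 8
Step 3: 1.5 mL brought to 11.25 mL → factor 11.25/1.5 = 7.5
Step 4: 0.2 mL brought to 5 mL → factor 5/0.2 = 25
Step 5: 120 μL + 840 μL = 960 μL total → factor 960/120 = 8
Overall dilution factor = 123.22 × 8 × 7.5 × 25 × 8 = 1.4787 × 10^6
Stock = 2.03 cells/mL × 1.4787 × 10^6 = 3.00 × 10^6 cells/mL

3.00 × 10^6 cells/mL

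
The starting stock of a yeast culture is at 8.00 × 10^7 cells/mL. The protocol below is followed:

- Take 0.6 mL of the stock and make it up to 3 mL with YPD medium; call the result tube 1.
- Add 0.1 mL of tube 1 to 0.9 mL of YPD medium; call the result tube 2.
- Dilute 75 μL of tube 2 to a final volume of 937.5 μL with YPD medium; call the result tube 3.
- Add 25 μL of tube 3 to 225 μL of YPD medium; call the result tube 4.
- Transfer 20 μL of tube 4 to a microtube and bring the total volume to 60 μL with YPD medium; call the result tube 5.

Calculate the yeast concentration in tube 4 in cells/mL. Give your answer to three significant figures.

1.28 × 10^4 cells/mL

Step 1: 0.6 mL brought to 3 mL → factor 3/0.6 = 5
Step 2: 0.1 mL + 0.9 mL = 1 mL total → factor 1/0.1 = 10
Step 3: 75 μL brought to 937.5 μL → factor 937.5/75 = 12.5
Step 4: 25 μL + 225 μL = 250 μL total → factor 250/25 = 10
Dilution factor through tube 4 = 5 × 10 × 12.5 × 10 = 6250
[tube 4] = 8.00 × 10^7 cells/mL / 6250 = 1.28 × 10^4 cells/mL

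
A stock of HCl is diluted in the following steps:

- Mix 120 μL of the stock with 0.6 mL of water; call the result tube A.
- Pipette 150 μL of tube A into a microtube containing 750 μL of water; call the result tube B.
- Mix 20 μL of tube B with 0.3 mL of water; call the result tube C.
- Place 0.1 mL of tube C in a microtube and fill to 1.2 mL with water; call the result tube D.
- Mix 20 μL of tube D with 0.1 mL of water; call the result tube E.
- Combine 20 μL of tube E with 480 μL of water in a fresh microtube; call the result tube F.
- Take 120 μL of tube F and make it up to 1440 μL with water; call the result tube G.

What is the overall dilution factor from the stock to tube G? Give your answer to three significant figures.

Step 1: 120 μL + 0.6 mL = 720 μL total → factor 720/120 = 6
Step 2: 150 μL + 750 μL = 900 μL total → factor 900/150 = 6
Step 3: 20 μL + 0.3 mL = 320 μL total → factor 320/20 = 16
Step 4: 0.1 mL brought to 1.2 mL → factor 1.2/0.1 = 12
Step 5: 20 μL + 0.1 mL = 120 μL total → factor 120/20 = 6
Step 6: 20 μL + 480 μL = 500 μL total → factor 500/20 = 25
Step 7: 120 μL brought to 1440 μL → factor 1440/120 = 12
Overall dilution factor = 6 × 6 × 16 × 12 × 6 × 25 × 12 = 1.2442 × 10^7

1.24 × 10^7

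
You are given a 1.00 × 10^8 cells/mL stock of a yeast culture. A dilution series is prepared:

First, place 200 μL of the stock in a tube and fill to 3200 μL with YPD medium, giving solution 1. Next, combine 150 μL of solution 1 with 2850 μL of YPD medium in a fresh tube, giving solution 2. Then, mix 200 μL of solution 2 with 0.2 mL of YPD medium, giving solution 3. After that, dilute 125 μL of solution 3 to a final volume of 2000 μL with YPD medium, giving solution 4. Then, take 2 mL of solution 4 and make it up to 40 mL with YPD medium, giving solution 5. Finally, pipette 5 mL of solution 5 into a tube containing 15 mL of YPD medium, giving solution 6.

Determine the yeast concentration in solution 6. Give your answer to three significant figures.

122 cells/mL

Step 1: 200 μL brought to 3200 μL → factor 3200/200 = 16
Step 2: 150 μL + 2850 μL = 3000 μL total → factor 3000/150 = 20
Step 3: 200 μL + 0.2 mL = 400 μL total → factor 400/200 = 2
Step 4: 125 μL brought to 2000 μL → factor 2000/125 = 16
Step 5: 2 mL brought to 40 mL → factor 40/2 = 20
Step 6: 5 mL + 15 mL = 20 mL total → factor 20/5 = 4
Overall dilution factor = 16 × 20 × 2 × 16 × 20 × 4 = 8.192 × 10^5
Final = 1.00 × 10^8 cells/mL / 8.192 × 10^5 = 122 cells/mL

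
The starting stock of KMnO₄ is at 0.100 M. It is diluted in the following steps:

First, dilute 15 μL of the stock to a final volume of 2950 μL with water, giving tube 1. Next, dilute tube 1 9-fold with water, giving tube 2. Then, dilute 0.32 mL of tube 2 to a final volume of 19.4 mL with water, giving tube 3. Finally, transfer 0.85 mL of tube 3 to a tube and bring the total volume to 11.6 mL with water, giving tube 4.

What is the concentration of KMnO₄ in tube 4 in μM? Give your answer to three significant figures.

0.0683 μM

Step 1: 15 μL brought to 2950 μL → factor 2950/15 = 196.67
Step 2: 9-fold → factor 9
Step 3: 0.32 mL brought to 19.4 mL → factor 19.4/0.32 = 60.625
Step 4: 0.85 mL brought to 11.6 mL → factor 11.6/0.85 = 13.647
Overall dilution factor = 196.67 × 9 × 60.625 × 13.647 = 1.4644 × 10^6
Final = 0.100 M / 1.4644 × 10^6 = 6.829 × 10^-8 M = 0.0683 μM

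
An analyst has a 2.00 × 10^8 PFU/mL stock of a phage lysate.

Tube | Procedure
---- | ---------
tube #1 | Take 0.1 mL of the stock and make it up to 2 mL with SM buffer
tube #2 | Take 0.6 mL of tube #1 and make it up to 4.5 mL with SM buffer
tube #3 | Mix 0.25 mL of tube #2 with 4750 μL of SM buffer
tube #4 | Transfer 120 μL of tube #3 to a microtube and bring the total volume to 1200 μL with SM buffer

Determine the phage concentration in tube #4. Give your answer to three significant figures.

Step 1: 0.1 mL brought to 2 mL → factor 2/0.1 = 20
Step 2: 0.6 mL brought to 4.5 mL → factor 4.5/0.6 = 7.5
Step 3: 0.25 mL + 4750 μL = 5 mL total → factor 5/0.25 = 20
Step 4: 120 μL brought to 1200 μL → factor 1200/120 = 10
Overall dilution factor = 20 × 7.5 × 20 × 10 = 30000
Final = 2.00 × 10^8 PFU/mL / 30000 = 6.67 × 10^3 PFU/mL

6.67 × 10^3 PFU/mL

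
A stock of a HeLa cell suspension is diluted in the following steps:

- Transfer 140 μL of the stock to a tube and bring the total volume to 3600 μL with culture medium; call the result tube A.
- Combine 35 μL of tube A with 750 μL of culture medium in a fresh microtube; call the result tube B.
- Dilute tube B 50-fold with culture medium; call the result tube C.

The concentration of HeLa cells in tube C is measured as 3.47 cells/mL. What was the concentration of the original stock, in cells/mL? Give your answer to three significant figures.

Step 1: 140 μL brought to 3600 μL → factor 3600/140 = 25.714
Step 2: 35 μL + 750 μL = 785 μL total → factor 785/35 = 22.429
Step 3: 50-fold → factor 50
Overall dilution factor = 25.714 × 22.429 × 50 = 28837
Stock = 3.47 cells/mL × 28837 = 1.00 × 10^5 cells/mL

1.00 × 10^5 cells/mL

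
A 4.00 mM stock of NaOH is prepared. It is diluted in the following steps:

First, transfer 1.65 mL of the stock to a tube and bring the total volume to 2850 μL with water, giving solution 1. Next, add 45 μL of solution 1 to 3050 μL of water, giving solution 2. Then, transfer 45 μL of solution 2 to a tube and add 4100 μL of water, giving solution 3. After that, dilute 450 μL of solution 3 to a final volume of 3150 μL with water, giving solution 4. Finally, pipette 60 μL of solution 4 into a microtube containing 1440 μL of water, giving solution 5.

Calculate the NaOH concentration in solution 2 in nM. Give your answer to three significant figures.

3.37 × 10^4 nM

Step 1: 1.65 mL brought to 2850 μL → factor 2.85/1.65 = 1.7273
Step 2: 45 μL + 3050 μL = 3095 μL total → factor 3095/45 = 68.778
Dilution factor through solution 2 = 1.7273 × 68.778 = 118.8
[solution 2] = 4.00 mM / 118.8 = 0.03367 mM = 3.37 × 10^4 nM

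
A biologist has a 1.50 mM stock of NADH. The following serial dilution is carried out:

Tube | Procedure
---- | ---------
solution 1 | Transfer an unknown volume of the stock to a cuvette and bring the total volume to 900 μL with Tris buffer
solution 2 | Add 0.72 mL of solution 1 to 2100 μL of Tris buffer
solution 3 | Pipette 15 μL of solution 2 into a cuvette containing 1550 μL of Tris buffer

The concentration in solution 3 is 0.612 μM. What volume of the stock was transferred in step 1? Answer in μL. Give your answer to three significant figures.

Step 1: v brought to 900 μL → factor = 900 μL/v
Step 2: 0.72 mL + 2100 μL = 2.82 mL total → factor 2.82/0.72 = 3.9167
Step 3: 15 μL + 1550 μL = 1565 μL total → factor 1565/15 = 104.33
Product of known-step factors = 408.64
Overall factor = 1.50 mM / (0.612 μM) = 2451
Step-1 factor = 2451 / 408.64 = 5.9979
v = 900 μL / 5.9979 = 150 μL

150 μL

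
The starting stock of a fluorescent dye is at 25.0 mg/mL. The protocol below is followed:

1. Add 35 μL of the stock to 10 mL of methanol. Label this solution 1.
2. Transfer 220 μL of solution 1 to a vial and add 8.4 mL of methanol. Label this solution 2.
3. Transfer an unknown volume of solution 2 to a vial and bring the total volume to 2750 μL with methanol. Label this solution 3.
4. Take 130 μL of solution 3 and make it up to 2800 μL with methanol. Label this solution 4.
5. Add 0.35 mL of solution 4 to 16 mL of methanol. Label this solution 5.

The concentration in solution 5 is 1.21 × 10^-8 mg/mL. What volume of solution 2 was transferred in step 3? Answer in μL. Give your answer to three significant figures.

15.0 μL

Step 1: 35 μL + 10 mL = 10035 μL total → factor 10035/35 = 286.71
Step 2: 220 μL + 8.4 mL = 8620 μL total → factor 8620/220 = 39.182
Step 3: v brought to 2750 μL → factor = 2750 μL/v
Step 4: 130 μL brought to 2800 μL → factor 2800/130 = 21.538
Step 5: 0.35 mL + 16 mL = 16.35 mL total → factor 16.35/0.35 = 46.714
Product of known-step factors = 1.1303 × 10^7
Overall factor = 25.0 mg/mL / (1.21 × 10^-8 mg/mL) = 2.0661 × 10^9
Step-3 factor = 2.0661 × 10^9 / 1.1303 × 10^7 = 182.79
v = 2750 μL / 182.79 = 15.0 μL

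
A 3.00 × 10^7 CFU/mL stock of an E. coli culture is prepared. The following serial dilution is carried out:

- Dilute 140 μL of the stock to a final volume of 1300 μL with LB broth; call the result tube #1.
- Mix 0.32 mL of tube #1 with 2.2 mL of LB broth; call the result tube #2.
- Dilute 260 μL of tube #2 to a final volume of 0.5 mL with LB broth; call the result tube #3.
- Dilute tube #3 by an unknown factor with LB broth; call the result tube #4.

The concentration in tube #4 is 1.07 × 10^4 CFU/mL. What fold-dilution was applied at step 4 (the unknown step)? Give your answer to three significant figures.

19.9-fold

Step 1: 140 μL brought to 1300 μL → factor 1300/140 = 9.2857
Step 2: 0.32 mL + 2.2 mL = 2.52 mL total → factor 2.52/0.32 = 7.875
Step 3: 260 μL brought to 0.5 mL → factor 500/260 = 1.9231
Step 4: unknown factor x
Product of known-step factors = 140.62
Overall factor = 3.00 × 10^7 CFU/mL / (1.07 × 10^4 CFU/mL) = 2803.7
x = 2803.7 / 140.62 = 19.9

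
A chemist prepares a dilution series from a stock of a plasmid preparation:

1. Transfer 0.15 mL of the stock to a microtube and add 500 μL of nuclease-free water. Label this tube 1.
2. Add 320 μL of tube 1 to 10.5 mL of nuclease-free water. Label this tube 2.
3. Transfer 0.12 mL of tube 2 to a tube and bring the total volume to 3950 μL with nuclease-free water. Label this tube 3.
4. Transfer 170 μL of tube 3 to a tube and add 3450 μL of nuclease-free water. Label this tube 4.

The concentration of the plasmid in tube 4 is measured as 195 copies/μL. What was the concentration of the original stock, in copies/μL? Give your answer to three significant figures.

Step 1: 0.15 mL + 500 μL = 0.65 mL total → factor 0.65/0.15 = 4.3333
Step 2: 320 μL + 10.5 mL = 10820 μL total → factor 10820/320 = 33.812
Step 3: 0.12 mL brought to 3950 μL → factor 3.95/0.12 = 32.917
Step 4: 170 μL + 3450 μL = 3620 μL total → factor 3620/170 = 21.294
Overall dilution factor = 4.3333 × 33.812 × 32.917 × 21.294 = 1.027 × 10^5
Stock = 195 copies/μL × 1.027 × 10^5 = 2.00 × 10^7 copies/μL

2.00 × 10^7 copies/μL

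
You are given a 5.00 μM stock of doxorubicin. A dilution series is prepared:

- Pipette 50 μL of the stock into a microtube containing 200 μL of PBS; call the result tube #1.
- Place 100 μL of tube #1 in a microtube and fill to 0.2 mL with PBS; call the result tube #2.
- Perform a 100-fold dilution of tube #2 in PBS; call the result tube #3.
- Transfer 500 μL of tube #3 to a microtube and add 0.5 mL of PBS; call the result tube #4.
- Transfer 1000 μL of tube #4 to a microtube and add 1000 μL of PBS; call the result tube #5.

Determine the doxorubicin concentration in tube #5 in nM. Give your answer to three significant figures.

1.25 nM

Step 1: 50 μL + 200 μL = 250 μL total → factor 250/50 = 5
Step 2: 100 μL brought to 0.2 mL → factor 200/100 = 2
Step 3: 100-fold → factor 100
Step 4: 500 μL + 0.5 mL = 1000 μL total → factor 1000/500 = 2
Step 5: 1000 μL + 1000 μL = 2000 μL total → factor 2000/1000 = 2
Overall dilution factor = 5 × 2 × 100 × 2 × 2 = 4000
Final = 5.00 μM / 4000 = 0.001250 μM = 1.25 nM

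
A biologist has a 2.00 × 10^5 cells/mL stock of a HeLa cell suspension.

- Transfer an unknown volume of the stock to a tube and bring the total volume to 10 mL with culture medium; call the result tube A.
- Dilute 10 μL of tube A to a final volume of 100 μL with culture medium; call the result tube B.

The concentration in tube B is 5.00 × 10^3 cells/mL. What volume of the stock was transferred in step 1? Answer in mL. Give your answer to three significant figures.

2.50 mL

Step 1: v brought to 10 mL → factor = 10 mL/v
Step 2: 10 μL brought to 100 μL → factor 100/10 = 10
Product of known-step factors = 10
Overall factor = 2.00 × 10^5 cells/mL / (5.00 × 10^3 cells/mL) = 40
Step-1 factor = 40 / 10 = 4
v = 10 mL / 4 = 2.50 mL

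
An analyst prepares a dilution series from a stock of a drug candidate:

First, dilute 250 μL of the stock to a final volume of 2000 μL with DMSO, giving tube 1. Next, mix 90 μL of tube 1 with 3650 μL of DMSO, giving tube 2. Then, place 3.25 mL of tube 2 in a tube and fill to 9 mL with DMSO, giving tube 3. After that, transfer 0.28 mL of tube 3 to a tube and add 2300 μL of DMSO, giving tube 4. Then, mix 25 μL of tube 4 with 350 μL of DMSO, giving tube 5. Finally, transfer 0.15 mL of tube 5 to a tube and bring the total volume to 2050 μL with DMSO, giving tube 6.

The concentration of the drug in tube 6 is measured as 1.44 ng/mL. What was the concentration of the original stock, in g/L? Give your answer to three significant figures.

2.50 g/L

Step 1: 250 μL brought to 2000 μL → factor 2000/250 = 8
Step 2: 90 μL + 3650 μL = 3740 μL total → factor 3740/90 = 41.556
Step 3: 3.25 mL brought to 9 mL → factor 9/3.25 = 2.7692
Step 4: 0.28 mL + 2300 μL = 2.58 mL total → factor 2.58/0.28 = 9.2143
Step 5: 25 μL + 350 μL = 375 μL total → factor 375/25 = 15
Step 6: 0.15 mL brought to 2050 μL → factor 2.05/0.15 = 13.667
Overall dilution factor = 8 × 41.556 × 2.7692 × 9.2143 × 15 × 13.667 = 1.739 × 10^6
Stock = 1.44 ng/mL × 1.739 × 10^6 = 2.504 × 10^6 ng/mL = 2.50 g/L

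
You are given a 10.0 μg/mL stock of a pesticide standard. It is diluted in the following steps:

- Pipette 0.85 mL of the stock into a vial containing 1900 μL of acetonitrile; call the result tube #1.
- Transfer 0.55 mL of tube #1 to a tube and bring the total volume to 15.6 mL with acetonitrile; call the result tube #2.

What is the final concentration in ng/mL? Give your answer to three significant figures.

Step 1: 0.85 mL + 1900 μL = 2.75 mL total → factor 2.75/0.85 = 3.2353
Step 2: 0.55 mL brought to 15.6 mL → factor 15.6/0.55 = 28.364
Overall dilution factor = 3.2353 × 28.364 = 91.765
Final = 10.0 μg/mL / 91.765 = 0.1090 μg/mL = 109 ng/mL

109 ng/mL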